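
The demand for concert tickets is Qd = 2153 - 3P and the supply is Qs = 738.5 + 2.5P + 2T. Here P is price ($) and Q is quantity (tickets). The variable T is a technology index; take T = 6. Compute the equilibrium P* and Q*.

With T = 6, supply is Qs = 750.5 + 2.5P.
At equilibrium Qd = Qs, so 2153 - 3P = 750.5 + 2.5P; collecting terms, 1402.5 = 5.5P and P* = 255.
Plugging P* into demand: Q* = 2153 - 3(255) = 1388.

P* = 255, Q* = 1388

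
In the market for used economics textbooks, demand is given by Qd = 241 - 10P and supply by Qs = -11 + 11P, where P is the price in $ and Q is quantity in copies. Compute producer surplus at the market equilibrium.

Producer surplus = 665.5

Set Qd = Qs: 241 - 10P = -11 + 11P, so 252 = 21P and P* = 12.
From the demand curve, Q* = 241 - 10(12) = 121.
Supply choke price (Qs = 0): P = 1. Producer surplus = ½ × (12 - 1) × 121 = 665.5.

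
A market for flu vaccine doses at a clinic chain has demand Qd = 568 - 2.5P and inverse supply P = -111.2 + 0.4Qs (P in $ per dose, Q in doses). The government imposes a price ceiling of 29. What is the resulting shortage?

Shortage = 145

Inverting to quantity form: Qs = 278 + 2.5P.
At P = 29: Qd = 495.5 and Qs = 350.5.
Shortage = Qd - Qs = 495.5 - 350.5 = 145.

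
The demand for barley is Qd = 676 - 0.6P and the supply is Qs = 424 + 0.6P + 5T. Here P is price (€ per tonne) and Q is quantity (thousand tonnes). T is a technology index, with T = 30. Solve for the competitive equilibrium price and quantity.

P* = 85, Q* = 625

With T = 30, supply is Qs = 574 + 0.6P.
At equilibrium Qd = Qs, so 676 - 0.6P = 574 + 0.6P; collecting terms, 102 = 1.2P and P* = 85.
Plugging P* into demand: Q* = 676 - 0.6(85) = 625.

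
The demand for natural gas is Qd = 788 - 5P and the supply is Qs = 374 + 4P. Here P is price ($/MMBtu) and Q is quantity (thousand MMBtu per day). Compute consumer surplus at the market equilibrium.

Consumer surplus = 31136.4

Equating demand and supply, 788 - 5P = 374 + 4P gives 9P = 414, so P* = 46.
From the demand curve, Q* = 788 - 5(46) = 558.
Demand choke price (Qd = 0): P = 788/5 = 157.6. Consumer surplus = ½ × (157.6 - 46) × 558 = 31136.4.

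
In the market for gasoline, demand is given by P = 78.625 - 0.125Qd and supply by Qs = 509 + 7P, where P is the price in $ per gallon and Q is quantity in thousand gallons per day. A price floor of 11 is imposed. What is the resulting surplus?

Inverting to quantity form: Qd = 629 - 8P.
Evaluating both curves at the floor price 11 gives Qd = 541, Qs = 586.
Surplus = Qs - Qd = 586 - 541 = 45.

Surplus = 45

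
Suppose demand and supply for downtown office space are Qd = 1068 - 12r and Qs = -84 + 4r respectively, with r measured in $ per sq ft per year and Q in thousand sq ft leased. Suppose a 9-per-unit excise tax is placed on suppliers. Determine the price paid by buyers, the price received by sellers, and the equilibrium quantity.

Suppliers keep r_s = r_b - 9 per unit, so supply in terms of the buyer price is Qs = -120 + 4r_b.
Market clearing requires 1068 - 12r_b = -120 + 4r_b; hence 1188 = 16r_b and r_b = 74.25.
Then r_s = 74.25 - 9 = 65.25 and Q = 1068 - 12(74.25) = 177.

r_b = 74.25, r_s = 65.25, Q = 177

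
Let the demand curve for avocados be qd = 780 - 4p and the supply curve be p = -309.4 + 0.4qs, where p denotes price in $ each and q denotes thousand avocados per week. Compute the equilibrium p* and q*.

p* = 1, q* = 776

Inverting to quantity form: qs = 773.5 + 2.5p.
Equating demand and supply, 780 - 4p = 773.5 + 2.5p gives 6.5p = 6.5, so p* = 1.
Plugging p* into demand: q* = 780 - 4(1) = 776.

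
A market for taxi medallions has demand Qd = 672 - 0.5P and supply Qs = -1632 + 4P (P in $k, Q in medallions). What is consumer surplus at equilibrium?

Consumer surplus = 173056

The market clears where 672 - 0.5P = -1632 + 4P. Rearranging, 4.5P = 2304, hence P* = 512.
Then Q* = 672 - 0.5(512) = 416.
Demand choke price (Qd = 0): P = 672/0.5 = 1344. Consumer surplus = ½ × (1344 - 512) × 416 = 173056.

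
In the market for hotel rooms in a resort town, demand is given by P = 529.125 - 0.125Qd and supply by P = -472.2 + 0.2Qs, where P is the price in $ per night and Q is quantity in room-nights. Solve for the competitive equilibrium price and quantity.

In direct form, Qd = 4233 - 8P and Qs = 2361 + 5P.
At equilibrium Qd = Qs, so 4233 - 8P = 2361 + 5P; collecting terms, 1872 = 13P and P* = 144.
Then Q* = 4233 - 8(144) = 3081.

P* = 144, Q* = 3081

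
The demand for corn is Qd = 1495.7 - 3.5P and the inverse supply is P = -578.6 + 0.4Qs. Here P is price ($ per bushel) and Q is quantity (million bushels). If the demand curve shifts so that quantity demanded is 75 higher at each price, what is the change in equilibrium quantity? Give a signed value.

In direct form, Qs = 1446.5 + 2.5P.
Equating demand and supply, 1495.7 - 3.5P = 1446.5 + 2.5P gives 6P = 49.2, so P* = 8.2.
Substitute back: Q* = 1495.7 - 3.5(8.2) = 1467.
After the shift, demand is Qd = 1570.7 - 3.5P.
New equilibrium: 124.2 = 6P, so P = 20.7 and Q = 1498.25.
ΔQ = 1498.25 - 1467 = 31.25.

ΔQ = 31.25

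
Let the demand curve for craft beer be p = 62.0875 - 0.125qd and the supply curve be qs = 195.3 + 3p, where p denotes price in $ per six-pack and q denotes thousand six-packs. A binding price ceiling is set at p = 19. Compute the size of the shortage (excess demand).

Rewriting in direct form: qd = 496.7 - 8p.
Evaluating both curves at the ceiling price 19 gives qd = 344.7, qs = 252.3.
Shortage = qd - qs = 344.7 - 252.3 = 92.4.

Shortage = 92.4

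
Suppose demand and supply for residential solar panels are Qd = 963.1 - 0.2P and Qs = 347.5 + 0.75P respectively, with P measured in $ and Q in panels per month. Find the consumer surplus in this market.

Consumer surplus = 1736805.625

Set Qd = Qs: 963.1 - 0.2P = 347.5 + 0.75P, so 615.6 = 0.95P and P* = 648.
From the demand curve, Q* = 963.1 - 0.2(648) = 833.5.
Demand choke price (Qd = 0): P = 963.1/0.2 = 4815.5. Consumer surplus = ½ × (4815.5 - 648) × 833.5 = 1736805.625.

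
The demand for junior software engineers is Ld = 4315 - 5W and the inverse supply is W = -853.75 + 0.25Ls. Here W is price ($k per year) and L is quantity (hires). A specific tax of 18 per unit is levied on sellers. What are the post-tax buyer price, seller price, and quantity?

W_b = 108, W_s = 90, L = 3775

Inverting to quantity form: Ls = 3415 + 4W.
Sellers keep W_s = W_b - 18 per unit, so supply in terms of the buyer price is Ls = 3343 + 4W_b.
Market clearing requires 4315 - 5W_b = 3343 + 4W_b; hence 972 = 9W_b and W_b = 108.
So W_s = 90 and the quantity traded is L = 4315 - 5(108) = 3775.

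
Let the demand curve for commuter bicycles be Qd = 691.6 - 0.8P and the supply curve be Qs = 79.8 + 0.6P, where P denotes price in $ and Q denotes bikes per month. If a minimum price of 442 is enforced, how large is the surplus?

Surplus = 7

At P = 442: Qd = 338 and Qs = 345.
Surplus = Qs - Qd = 345 - 338 = 7.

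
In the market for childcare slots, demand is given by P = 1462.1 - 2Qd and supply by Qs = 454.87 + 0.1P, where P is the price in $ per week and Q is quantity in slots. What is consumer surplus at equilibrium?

In direct form, Qd = 731.05 - 0.5P.
The market clears where 731.05 - 0.5P = 454.87 + 0.1P. Rearranging, 0.6P = 276.18, hence P* = 460.3.
Plugging P* into demand: Q* = 731.05 - 0.5(460.3) = 500.9.
Demand choke price (Qd = 0): P = 731.05/0.5 = 1462.1. Consumer surplus = ½ × (1462.1 - 460.3) × 500.9 = 250900.81.

Consumer surplus = 250900.81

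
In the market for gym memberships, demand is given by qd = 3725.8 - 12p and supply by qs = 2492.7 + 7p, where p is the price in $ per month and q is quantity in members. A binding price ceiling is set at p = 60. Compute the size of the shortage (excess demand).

Shortage = 93.1

At p = 60: qd = 3005.8 and qs = 2912.7.
Shortage = qd - qs = 3005.8 - 2912.7 = 93.1.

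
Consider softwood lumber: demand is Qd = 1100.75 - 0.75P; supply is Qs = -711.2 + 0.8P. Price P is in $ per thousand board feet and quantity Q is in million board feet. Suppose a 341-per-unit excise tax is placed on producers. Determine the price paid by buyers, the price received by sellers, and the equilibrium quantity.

The tax drives a wedge P_b - P_s = 341. Substituting P_s = P_b - 341 into supply: Qs = -984 + 0.8P_b.
Equate demand and the shifted supply: 1100.75 - 0.75P_b = -984 + 0.8P_b, giving 1.55P_b = 2084.75, so P_b = 1345.
So P_s = 1004 and the quantity traded is Q = 1100.75 - 0.75(1345) = 92.

P_b = 1345, P_s = 1004, Q = 92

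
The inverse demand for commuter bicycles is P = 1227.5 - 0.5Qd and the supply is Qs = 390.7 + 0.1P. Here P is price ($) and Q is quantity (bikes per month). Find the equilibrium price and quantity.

P* = 983, Q* = 489

In direct form, Qd = 2455 - 2P.
The market clears where 2455 - 2P = 390.7 + 0.1P. Rearranging, 2.1P = 2064.3, hence P* = 983.
Substitute back: Q* = 2455 - 2(983) = 489.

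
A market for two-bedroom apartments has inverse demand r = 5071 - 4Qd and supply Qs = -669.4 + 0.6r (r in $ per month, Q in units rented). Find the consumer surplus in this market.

Consumer surplus = 974408

Rewriting in direct form: Qd = 1267.75 - 0.25r.
Set Qd = Qs: 1267.75 - 0.25r = -669.4 + 0.6r, so 1937.15 = 0.85r and r* = 2279.
From the demand curve, Q* = 1267.75 - 0.25(2279) = 698.
Demand choke price (Qd = 0): r = 1267.75/0.25 = 5071. Consumer surplus = ½ × (5071 - 2279) × 698 = 974408.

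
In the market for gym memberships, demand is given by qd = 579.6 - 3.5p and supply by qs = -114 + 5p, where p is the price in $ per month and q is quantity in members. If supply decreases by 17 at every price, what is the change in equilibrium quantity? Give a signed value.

Δq = -7

At equilibrium qd = qs, so 579.6 - 3.5p = -114 + 5p; collecting terms, 693.6 = 8.5p and p* = 81.6.
From the demand curve, q* = 579.6 - 3.5(81.6) = 294.
After the shift, supply is qs = -131 + 5p.
The new intersection has 710.6 = 8.5p, i.e. p = 83.6, q = 287.
Δq = 287 - 294 = -7.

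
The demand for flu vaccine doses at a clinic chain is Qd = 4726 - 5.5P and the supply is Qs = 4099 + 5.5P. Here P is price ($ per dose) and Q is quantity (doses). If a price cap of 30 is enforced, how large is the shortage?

Evaluating both curves at the ceiling price 30 gives Qd = 4561, Qs = 4264.
Shortage = Qd - Qs = 4561 - 4264 = 297.

Shortage = 297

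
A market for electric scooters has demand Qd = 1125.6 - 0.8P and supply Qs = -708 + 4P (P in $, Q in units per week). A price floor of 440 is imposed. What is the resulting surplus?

Surplus = 278.4

At P = 440: Qd = 773.6 and Qs = 1052.
Surplus = Qs - Qd = 1052 - 773.6 = 278.4.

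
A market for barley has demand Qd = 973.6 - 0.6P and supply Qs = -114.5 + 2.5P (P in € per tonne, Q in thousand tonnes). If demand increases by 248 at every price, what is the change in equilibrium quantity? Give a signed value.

ΔQ = 200

Equating demand and supply, 973.6 - 0.6P = -114.5 + 2.5P gives 3.1P = 1088.1, so P* = 351.
Substitute back: Q* = 973.6 - 0.6(351) = 763.
After the shift, demand is Qd = 1221.6 - 0.6P.
New equilibrium: 1336.1 = 3.1P, so P = 431 and Q = 963.
ΔQ = 963 - 763 = 200.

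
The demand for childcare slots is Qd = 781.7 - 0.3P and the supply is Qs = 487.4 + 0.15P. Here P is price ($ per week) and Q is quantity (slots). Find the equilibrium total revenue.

Total revenue = 382917

The market clears where 781.7 - 0.3P = 487.4 + 0.15P. Rearranging, 0.45P = 294.3, hence P* = 654.
From the demand curve, Q* = 781.7 - 0.3(654) = 585.5.
Total revenue = P* × Q* = 654 × 585.5 = 382917.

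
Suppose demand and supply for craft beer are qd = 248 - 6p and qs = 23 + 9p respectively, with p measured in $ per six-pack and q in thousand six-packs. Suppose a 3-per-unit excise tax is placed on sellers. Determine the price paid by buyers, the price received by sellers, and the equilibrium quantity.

With a tax of 3 on sellers, they supply based on the net price p_s = p_b - 3, so qs = -4 + 9p_b.
Set qd = qs: 248 - 6p_b = -4 + 9p_b, so 252 = 15p_b and p_b = 16.8.
Then p_s = 16.8 - 3 = 13.8 and q = 248 - 6(16.8) = 147.2.

p_b = 16.8, p_s = 13.8, q = 147.2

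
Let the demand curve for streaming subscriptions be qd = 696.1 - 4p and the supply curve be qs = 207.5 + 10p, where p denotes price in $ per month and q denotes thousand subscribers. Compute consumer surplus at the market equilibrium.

The market clears where 696.1 - 4p = 207.5 + 10p. Rearranging, 14p = 488.6, hence p* = 34.9.
From the demand curve, q* = 696.1 - 4(34.9) = 556.5.
Demand choke price (qd = 0): p = 696.1/4 = 174.025. Consumer surplus = ½ × (174.025 - 34.9) × 556.5 = 38711.53125.

Consumer surplus = 38711.53125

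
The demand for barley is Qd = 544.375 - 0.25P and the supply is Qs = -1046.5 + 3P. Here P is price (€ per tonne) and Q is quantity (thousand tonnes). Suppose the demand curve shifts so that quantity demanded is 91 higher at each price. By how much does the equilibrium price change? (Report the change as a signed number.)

ΔP = 28

At equilibrium Qd = Qs, so 544.375 - 0.25P = -1046.5 + 3P; collecting terms, 1590.875 = 3.25P and P* = 489.5.
Substitute back: Q* = 544.375 - 0.25(489.5) = 422.
After the shift, demand is Qd = 635.375 - 0.25P.
The new intersection has 1681.875 = 3.25P, i.e. P = 517.5, Q = 506.
ΔP = 517.5 - 489.5 = 28.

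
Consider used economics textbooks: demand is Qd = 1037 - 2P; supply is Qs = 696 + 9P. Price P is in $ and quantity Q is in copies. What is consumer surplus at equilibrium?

Set Qd = Qs: 1037 - 2P = 696 + 9P, so 341 = 11P and P* = 31.
Plugging P* into demand: Q* = 1037 - 2(31) = 975.
Demand choke price (Qd = 0): P = 1037/2 = 518.5. Consumer surplus = ½ × (518.5 - 31) × 975 = 237656.25.

Consumer surplus = 237656.25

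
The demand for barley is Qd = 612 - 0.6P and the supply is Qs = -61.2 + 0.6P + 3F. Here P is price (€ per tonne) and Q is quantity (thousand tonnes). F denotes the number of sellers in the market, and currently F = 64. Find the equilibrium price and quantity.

With F = 64, supply is Qs = 130.8 + 0.6P.
Equating demand and supply, 612 - 0.6P = 130.8 + 0.6P gives 1.2P = 481.2, so P* = 401.
Then Q* = 612 - 0.6(401) = 371.4.

P* = 401, Q* = 371.4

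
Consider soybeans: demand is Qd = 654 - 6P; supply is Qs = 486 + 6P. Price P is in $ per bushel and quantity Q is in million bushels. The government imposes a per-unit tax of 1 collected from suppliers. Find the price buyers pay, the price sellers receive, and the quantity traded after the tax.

With a tax of 1 on suppliers, they supply based on the net price P_s = P_b - 1, so Qs = 480 + 6P_b.
Set Qd = Qs: 654 - 6P_b = 480 + 6P_b, so 174 = 12P_b and P_b = 14.5.
Then P_s = 14.5 - 1 = 13.5 and Q = 654 - 6(14.5) = 567.

P_b = 14.5, P_s = 13.5, Q = 567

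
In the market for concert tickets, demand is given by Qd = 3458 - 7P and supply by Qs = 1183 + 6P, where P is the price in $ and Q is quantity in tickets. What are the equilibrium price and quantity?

The market clears where 3458 - 7P = 1183 + 6P. Rearranging, 13P = 2275, hence P* = 175.
Plugging P* into demand: Q* = 3458 - 7(175) = 2233.

P* = 175, Q* = 2233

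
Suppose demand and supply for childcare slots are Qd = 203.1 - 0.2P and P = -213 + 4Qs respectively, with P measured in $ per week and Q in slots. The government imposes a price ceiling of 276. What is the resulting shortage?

In direct form, Qs = 53.25 + 0.25P.
With P fixed at 276, quantity demanded is 147.9 and quantity supplied is 122.25.
Shortage = Qd - Qs = 147.9 - 122.25 = 25.65.

Shortage = 25.65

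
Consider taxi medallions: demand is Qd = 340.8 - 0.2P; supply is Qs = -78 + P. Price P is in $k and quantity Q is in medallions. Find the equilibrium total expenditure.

At equilibrium Qd = Qs, so 340.8 - 0.2P = -78 + P; collecting terms, 418.8 = 1.2P and P* = 349.
From the demand curve, Q* = 340.8 - 0.2(349) = 271.
Total expenditure = P* × Q* = 349 × 271 = 94579.

Total expenditure = 94579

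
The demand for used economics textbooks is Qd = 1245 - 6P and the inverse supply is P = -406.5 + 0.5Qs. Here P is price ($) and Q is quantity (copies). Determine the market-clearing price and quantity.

P* = 54, Q* = 921

Inverting to quantity form: Qs = 813 + 2P.
Set Qd = Qs: 1245 - 6P = 813 + 2P, so 432 = 8P and P* = 54.
From the demand curve, Q* = 1245 - 6(54) = 921.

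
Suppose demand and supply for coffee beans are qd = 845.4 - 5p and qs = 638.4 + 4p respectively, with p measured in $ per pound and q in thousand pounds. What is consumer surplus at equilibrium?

At equilibrium qd = qs, so 845.4 - 5p = 638.4 + 4p; collecting terms, 207 = 9p and p* = 23.
From the demand curve, q* = 845.4 - 5(23) = 730.4.
Demand choke price (qd = 0): p = 845.4/5 = 169.08. Consumer surplus = ½ × (169.08 - 23) × 730.4 = 53348.416.

Consumer surplus = 53348.416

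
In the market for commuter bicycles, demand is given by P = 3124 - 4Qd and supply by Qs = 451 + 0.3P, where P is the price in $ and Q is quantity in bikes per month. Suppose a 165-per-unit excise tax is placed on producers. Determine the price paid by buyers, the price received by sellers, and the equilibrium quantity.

In direct form, Qd = 781 - 0.25P.
With a tax of 165 on producers, they supply based on the net price P_s = P_b - 165, so Qs = 401.5 + 0.3P_b.
Equate demand and the shifted supply: 781 - 0.25P_b = 401.5 + 0.3P_b, giving 0.55P_b = 379.5, so P_b = 690.
Then P_s = 690 - 165 = 525 and Q = 781 - 0.25(690) = 608.5.

P_b = 690, P_s = 525, Q = 608.5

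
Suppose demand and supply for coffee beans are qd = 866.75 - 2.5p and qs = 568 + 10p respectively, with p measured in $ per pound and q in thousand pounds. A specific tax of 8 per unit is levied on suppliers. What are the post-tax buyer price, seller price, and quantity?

The tax drives a wedge p_b - p_s = 8. Substituting p_s = p_b - 8 into supply: qs = 488 + 10p_b.
Set qd = qs: 866.75 - 2.5p_b = 488 + 10p_b, so 378.75 = 12.5p_b and p_b = 30.3.
Then p_s = 30.3 - 8 = 22.3 and q = 866.75 - 2.5(30.3) = 791.

p_b = 30.3, p_s = 22.3, q = 791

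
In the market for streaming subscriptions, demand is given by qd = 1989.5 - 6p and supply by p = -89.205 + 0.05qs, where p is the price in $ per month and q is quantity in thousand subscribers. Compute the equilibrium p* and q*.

p* = 7.9, q* = 1942.1

In direct form, qs = 1784.1 + 20p.
At equilibrium qd = qs, so 1989.5 - 6p = 1784.1 + 20p; collecting terms, 205.4 = 26p and p* = 7.9.
Substitute back: q* = 1989.5 - 6(7.9) = 1942.1.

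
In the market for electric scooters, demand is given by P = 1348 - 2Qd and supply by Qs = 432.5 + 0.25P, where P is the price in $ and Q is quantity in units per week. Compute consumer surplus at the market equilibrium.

Consumer surplus = 263169

Inverting to quantity form: Qd = 674 - 0.5P.
Set Qd = Qs: 674 - 0.5P = 432.5 + 0.25P, so 241.5 = 0.75P and P* = 322.
Substitute back: Q* = 674 - 0.5(322) = 513.
Demand choke price (Qd = 0): P = 674/0.5 = 1348. Consumer surplus = ½ × (1348 - 322) × 513 = 263169.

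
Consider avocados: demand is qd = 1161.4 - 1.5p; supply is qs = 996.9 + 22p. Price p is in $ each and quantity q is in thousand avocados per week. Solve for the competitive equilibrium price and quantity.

Equating demand and supply, 1161.4 - 1.5p = 996.9 + 22p gives 23.5p = 164.5, so p* = 7.
Plugging p* into demand: q* = 1161.4 - 1.5(7) = 1150.9.

p* = 7, q* = 1150.9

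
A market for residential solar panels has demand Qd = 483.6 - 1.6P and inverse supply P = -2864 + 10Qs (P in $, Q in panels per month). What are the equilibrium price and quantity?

Solving each curve for Q: Qs = 286.4 + 0.1P.
Set Qd = Qs: 483.6 - 1.6P = 286.4 + 0.1P, so 197.2 = 1.7P and P* = 116.
Then Q* = 483.6 - 1.6(116) = 298.

P* = 116, Q* = 298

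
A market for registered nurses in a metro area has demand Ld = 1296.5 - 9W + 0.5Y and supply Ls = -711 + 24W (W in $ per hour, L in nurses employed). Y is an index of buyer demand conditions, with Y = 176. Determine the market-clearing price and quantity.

W* = 63.5, L* = 813

With Y = 176, demand is Ld = 1384.5 - 9W.
The market clears where 1384.5 - 9W = -711 + 24W. Rearranging, 33W = 2095.5, hence W* = 63.5.
Then L* = 1384.5 - 9(63.5) = 813.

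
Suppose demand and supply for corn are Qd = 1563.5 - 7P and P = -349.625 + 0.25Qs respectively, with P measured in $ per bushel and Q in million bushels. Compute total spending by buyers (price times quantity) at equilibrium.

In direct form, Qs = 1398.5 + 4P.
At equilibrium Qd = Qs, so 1563.5 - 7P = 1398.5 + 4P; collecting terms, 165 = 11P and P* = 15.
Plugging P* into demand: Q* = 1563.5 - 7(15) = 1458.5.
Total spending by buyers = P* × Q* = 15 × 1458.5 = 21877.5.

Total spending by buyers = 21877.5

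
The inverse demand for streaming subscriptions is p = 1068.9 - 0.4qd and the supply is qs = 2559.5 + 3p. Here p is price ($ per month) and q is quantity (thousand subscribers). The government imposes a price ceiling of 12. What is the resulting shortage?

In direct form, qd = 2672.25 - 2.5p.
Evaluating both curves at the ceiling price 12 gives qd = 2642.25, qs = 2595.5.
Shortage = qd - qs = 2642.25 - 2595.5 = 46.75.

Shortage = 46.75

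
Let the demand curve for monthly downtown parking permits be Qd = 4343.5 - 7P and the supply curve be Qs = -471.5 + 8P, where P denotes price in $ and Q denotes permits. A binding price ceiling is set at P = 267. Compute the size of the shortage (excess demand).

Shortage = 810

At P = 267: Qd = 2474.5 and Qs = 1664.5.
Shortage = Qd - Qs = 2474.5 - 1664.5 = 810.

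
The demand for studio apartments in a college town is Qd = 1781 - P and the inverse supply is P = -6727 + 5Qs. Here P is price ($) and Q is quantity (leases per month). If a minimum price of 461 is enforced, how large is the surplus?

Surplus = 117.6

Solving each curve for Q: Qs = 1345.4 + 0.2P.
With P fixed at 461, quantity demanded is 1320 and quantity supplied is 1437.6.
Surplus = Qs - Qd = 1437.6 - 1320 = 117.6.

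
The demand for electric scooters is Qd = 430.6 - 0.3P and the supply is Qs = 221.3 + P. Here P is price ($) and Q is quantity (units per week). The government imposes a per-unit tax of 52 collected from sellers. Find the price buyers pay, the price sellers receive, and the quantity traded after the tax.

P_b = 201, P_s = 149, Q = 370.3

The tax drives a wedge P_b - P_s = 52. Substituting P_s = P_b - 52 into supply: Qs = 169.3 + P_b.
Set Qd = Qs: 430.6 - 0.3P_b = 169.3 + P_b, so 261.3 = 1.3P_b and P_b = 201.
Then P_s = 201 - 52 = 149 and Q = 430.6 - 0.3(201) = 370.3.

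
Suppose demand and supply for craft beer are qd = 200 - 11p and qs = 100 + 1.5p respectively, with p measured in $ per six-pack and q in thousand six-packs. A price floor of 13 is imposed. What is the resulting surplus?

Evaluating both curves at the floor price 13 gives qd = 57, qs = 119.5.
Surplus = qs - qd = 119.5 - 57 = 62.5.

Surplus = 62.5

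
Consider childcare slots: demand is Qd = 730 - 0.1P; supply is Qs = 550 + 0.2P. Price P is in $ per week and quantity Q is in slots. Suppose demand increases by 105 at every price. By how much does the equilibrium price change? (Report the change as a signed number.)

ΔP = 350

At equilibrium Qd = Qs, so 730 - 0.1P = 550 + 0.2P; collecting terms, 180 = 0.3P and P* = 600.
Plugging P* into demand: Q* = 730 - 0.1(600) = 670.
After the shift, demand is Qd = 835 - 0.1P.
The new intersection has 285 = 0.3P, i.e. P = 950, Q = 740.
ΔP = 950 - 600 = 350.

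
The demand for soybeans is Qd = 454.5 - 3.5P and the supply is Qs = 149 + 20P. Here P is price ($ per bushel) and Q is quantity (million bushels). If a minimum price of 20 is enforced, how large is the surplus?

Surplus = 164.5

With P fixed at 20, quantity demanded is 384.5 and quantity supplied is 549.
Surplus = Qs - Qd = 549 - 384.5 = 164.5.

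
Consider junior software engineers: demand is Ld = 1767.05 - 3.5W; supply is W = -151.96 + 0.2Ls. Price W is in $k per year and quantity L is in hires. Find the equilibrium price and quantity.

W* = 118.5, L* = 1352.3

Inverting to quantity form: Ls = 759.8 + 5W.
Set Ld = Ls: 1767.05 - 3.5W = 759.8 + 5W, so 1007.25 = 8.5W and W* = 118.5.
Plugging W* into demand: L* = 1767.05 - 3.5(118.5) = 1352.3.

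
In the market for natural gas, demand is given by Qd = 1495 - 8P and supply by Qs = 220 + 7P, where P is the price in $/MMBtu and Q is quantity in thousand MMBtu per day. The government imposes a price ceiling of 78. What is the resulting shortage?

At P = 78: Qd = 871 and Qs = 766.
Shortage = Qd - Qs = 871 - 766 = 105.

Shortage = 105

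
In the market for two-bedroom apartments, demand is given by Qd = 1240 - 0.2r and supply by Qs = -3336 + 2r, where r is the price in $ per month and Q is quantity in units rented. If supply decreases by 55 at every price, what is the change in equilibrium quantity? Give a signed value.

ΔQ = -5

The market clears where 1240 - 0.2r = -3336 + 2r. Rearranging, 2.2r = 4576, hence r* = 2080.
Substitute back: Q* = 1240 - 0.2(2080) = 824.
After the shift, supply is Qs = -3391 + 2r.
New equilibrium: 4631 = 2.2r, so r = 2105 and Q = 819.
ΔQ = 819 - 824 = -5.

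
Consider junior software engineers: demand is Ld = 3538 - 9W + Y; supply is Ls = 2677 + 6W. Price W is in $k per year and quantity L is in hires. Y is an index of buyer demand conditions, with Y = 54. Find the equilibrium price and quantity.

With Y = 54, demand is Ld = 3592 - 9W.
At equilibrium Ld = Ls, so 3592 - 9W = 2677 + 6W; collecting terms, 915 = 15W and W* = 61.
From the demand curve, L* = 3592 - 9(61) = 3043.

W* = 61, L* = 3043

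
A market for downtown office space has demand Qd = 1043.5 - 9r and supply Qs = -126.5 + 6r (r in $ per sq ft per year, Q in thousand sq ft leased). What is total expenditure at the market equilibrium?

Equating demand and supply, 1043.5 - 9r = -126.5 + 6r gives 15r = 1170, so r* = 78.
Then Q* = 1043.5 - 9(78) = 341.5.
Total expenditure = r* × Q* = 78 × 341.5 = 26637.

Total expenditure = 26637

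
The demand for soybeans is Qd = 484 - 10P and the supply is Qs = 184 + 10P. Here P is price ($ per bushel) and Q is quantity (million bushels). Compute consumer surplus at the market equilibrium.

Consumer surplus = 5577.8

Set Qd = Qs: 484 - 10P = 184 + 10P, so 300 = 20P and P* = 15.
Then Q* = 484 - 10(15) = 334.
Demand choke price (Qd = 0): P = 484/10 = 48.4. Consumer surplus = ½ × (48.4 - 15) × 334 = 5577.8.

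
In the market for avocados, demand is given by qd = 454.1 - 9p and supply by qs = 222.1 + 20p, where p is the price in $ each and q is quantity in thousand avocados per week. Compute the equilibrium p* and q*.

p* = 8, q* = 382.1

Set qd = qs: 454.1 - 9p = 222.1 + 20p, so 232 = 29p and p* = 8.
Substitute back: q* = 454.1 - 9(8) = 382.1.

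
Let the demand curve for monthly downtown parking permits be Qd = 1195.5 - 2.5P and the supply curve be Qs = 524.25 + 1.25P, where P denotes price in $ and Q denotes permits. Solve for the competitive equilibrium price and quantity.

P* = 179, Q* = 748

The market clears where 1195.5 - 2.5P = 524.25 + 1.25P. Rearranging, 3.75P = 671.25, hence P* = 179.
Then Q* = 1195.5 - 2.5(179) = 748.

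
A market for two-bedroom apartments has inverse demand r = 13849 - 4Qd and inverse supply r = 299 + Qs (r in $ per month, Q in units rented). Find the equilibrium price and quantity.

Solving each curve for Q: Qd = 3462.25 - 0.25r and Qs = -299 + r.
Equating demand and supply, 3462.25 - 0.25r = -299 + r gives 1.25r = 3761.25, so r* = 3009.
From the demand curve, Q* = 3462.25 - 0.25(3009) = 2710.

r* = 3009, Q* = 2710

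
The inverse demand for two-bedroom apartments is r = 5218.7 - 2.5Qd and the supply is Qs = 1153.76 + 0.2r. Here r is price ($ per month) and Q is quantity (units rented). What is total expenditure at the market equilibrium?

Rewriting in direct form: Qd = 2087.48 - 0.4r.
Set Qd = Qs: 2087.48 - 0.4r = 1153.76 + 0.2r, so 933.72 = 0.6r and r* = 1556.2.
Plugging r* into demand: Q* = 2087.48 - 0.4(1556.2) = 1465.
Total expenditure = r* × Q* = 1556.2 × 1465 = 2279833.

Total expenditure = 2279833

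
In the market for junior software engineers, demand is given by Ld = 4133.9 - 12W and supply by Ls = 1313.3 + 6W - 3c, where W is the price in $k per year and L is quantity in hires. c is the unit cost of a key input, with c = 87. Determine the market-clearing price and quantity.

W* = 171.2, L* = 2079.5

With c = 87, supply is Ls = 1052.3 + 6W.
Equating demand and supply, 4133.9 - 12W = 1052.3 + 6W gives 18W = 3081.6, so W* = 171.2.
Plugging W* into demand: L* = 4133.9 - 12(171.2) = 2079.5.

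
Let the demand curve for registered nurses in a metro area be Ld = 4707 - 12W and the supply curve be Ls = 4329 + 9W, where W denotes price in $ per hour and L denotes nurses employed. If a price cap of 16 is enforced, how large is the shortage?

Evaluating both curves at the ceiling price 16 gives Ld = 4515, Ls = 4473.
Shortage = Ld - Ls = 4515 - 4473 = 42.

Shortage = 42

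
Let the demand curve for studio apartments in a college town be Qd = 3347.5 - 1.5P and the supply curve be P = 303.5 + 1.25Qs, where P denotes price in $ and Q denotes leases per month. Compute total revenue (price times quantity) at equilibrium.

Total revenue = 1570366

Solving each curve for Q: Qs = -242.8 + 0.8P.
At equilibrium Qd = Qs, so 3347.5 - 1.5P = -242.8 + 0.8P; collecting terms, 3590.3 = 2.3P and P* = 1561.
From the demand curve, Q* = 3347.5 - 1.5(1561) = 1006.
Total revenue = P* × Q* = 1561 × 1006 = 1570366.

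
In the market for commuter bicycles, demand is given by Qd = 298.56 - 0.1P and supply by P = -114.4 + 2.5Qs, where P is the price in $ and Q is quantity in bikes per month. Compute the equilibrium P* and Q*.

P* = 505.6, Q* = 248

Solving each curve for Q: Qs = 45.76 + 0.4P.
Equating demand and supply, 298.56 - 0.1P = 45.76 + 0.4P gives 0.5P = 252.8, so P* = 505.6.
Then Q* = 298.56 - 0.1(505.6) = 248.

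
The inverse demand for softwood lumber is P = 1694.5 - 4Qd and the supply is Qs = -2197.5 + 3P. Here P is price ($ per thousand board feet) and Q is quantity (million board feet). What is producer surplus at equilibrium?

In direct form, Qd = 423.625 - 0.25P.
Equating demand and supply, 423.625 - 0.25P = -2197.5 + 3P gives 3.25P = 2621.125, so P* = 806.5.
Plugging P* into demand: Q* = 423.625 - 0.25(806.5) = 222.
Supply choke price (Qs = 0): P = 732.5. Producer surplus = ½ × (806.5 - 732.5) × 222 = 8214.

Producer surplus = 8214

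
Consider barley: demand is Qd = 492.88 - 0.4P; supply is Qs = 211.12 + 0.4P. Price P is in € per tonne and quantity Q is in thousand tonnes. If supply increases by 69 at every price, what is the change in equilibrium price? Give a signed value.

ΔP = -86.25

Equating demand and supply, 492.88 - 0.4P = 211.12 + 0.4P gives 0.8P = 281.76, so P* = 352.2.
From the demand curve, Q* = 492.88 - 0.4(352.2) = 352.
After the shift, supply is Qs = 280.12 + 0.4P.
New equilibrium: 212.76 = 0.8P, so P = 265.95 and Q = 386.5.
ΔP = 265.95 - 352.2 = -86.25.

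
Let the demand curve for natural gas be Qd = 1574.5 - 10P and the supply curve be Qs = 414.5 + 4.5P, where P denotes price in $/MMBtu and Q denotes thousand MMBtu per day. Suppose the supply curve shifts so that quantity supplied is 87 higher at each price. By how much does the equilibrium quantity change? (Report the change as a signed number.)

Set Qd = Qs: 1574.5 - 10P = 414.5 + 4.5P, so 1160 = 14.5P and P* = 80.
Plugging P* into demand: Q* = 1574.5 - 10(80) = 774.5.
After the shift, supply is Qs = 501.5 + 4.5P.
New equilibrium: 1073 = 14.5P, so P = 74 and Q = 834.5.
ΔQ = 834.5 - 774.5 = 60.

ΔQ = 60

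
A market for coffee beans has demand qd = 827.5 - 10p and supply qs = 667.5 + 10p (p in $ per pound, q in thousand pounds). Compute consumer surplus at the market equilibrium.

Consumer surplus = 27937.8125

Equating demand and supply, 827.5 - 10p = 667.5 + 10p gives 20p = 160, so p* = 8.
Substitute back: q* = 827.5 - 10(8) = 747.5.
Demand choke price (qd = 0): p = 827.5/10 = 82.75. Consumer surplus = ½ × (82.75 - 8) × 747.5 = 27937.8125.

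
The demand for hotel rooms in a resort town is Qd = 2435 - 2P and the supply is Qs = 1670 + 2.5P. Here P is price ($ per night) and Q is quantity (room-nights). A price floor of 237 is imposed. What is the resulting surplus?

Surplus = 301.5

Evaluating both curves at the floor price 237 gives Qd = 1961, Qs = 2262.5.
Surplus = Qs - Qd = 2262.5 - 1961 = 301.5.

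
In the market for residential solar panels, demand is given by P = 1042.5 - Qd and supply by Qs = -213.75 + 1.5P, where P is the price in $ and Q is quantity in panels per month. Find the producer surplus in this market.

Producer surplus = 97200

Rewriting in direct form: Qd = 1042.5 - P.
Set Qd = Qs: 1042.5 - P = -213.75 + 1.5P, so 1256.25 = 2.5P and P* = 502.5.
Then Q* = 1042.5 - 502.5 = 540.
Supply choke price (Qs = 0): P = 142.5. Producer surplus = ½ × (502.5 - 142.5) × 540 = 97200.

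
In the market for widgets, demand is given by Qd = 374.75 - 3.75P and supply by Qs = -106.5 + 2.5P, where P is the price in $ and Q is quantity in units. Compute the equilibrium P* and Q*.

Equating demand and supply, 374.75 - 3.75P = -106.5 + 2.5P gives 6.25P = 481.25, so P* = 77.
Substitute back: Q* = 374.75 - 3.75(77) = 86.

P* = 77, Q* = 86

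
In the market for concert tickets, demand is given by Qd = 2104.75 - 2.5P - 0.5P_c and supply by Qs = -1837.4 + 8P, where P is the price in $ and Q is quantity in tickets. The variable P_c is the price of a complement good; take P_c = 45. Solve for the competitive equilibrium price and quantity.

P* = 373.3, Q* = 1149

With P_c = 45, demand is Qd = 2082.25 - 2.5P.
Equating demand and supply, 2082.25 - 2.5P = -1837.4 + 8P gives 10.5P = 3919.65, so P* = 373.3.
From the demand curve, Q* = 2082.25 - 2.5(373.3) = 1149.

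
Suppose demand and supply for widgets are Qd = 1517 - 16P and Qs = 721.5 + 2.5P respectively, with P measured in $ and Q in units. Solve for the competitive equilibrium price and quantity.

Set Qd = Qs: 1517 - 16P = 721.5 + 2.5P, so 795.5 = 18.5P and P* = 43.
Substitute back: Q* = 1517 - 16(43) = 829.

P* = 43, Q* = 829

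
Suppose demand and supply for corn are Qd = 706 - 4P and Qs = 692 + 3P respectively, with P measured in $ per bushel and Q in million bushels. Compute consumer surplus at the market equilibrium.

At equilibrium Qd = Qs, so 706 - 4P = 692 + 3P; collecting terms, 14 = 7P and P* = 2.
Then Q* = 706 - 4(2) = 698.
Demand choke price (Qd = 0): P = 706/4 = 176.5. Consumer surplus = ½ × (176.5 - 2) × 698 = 60900.5.

Consumer surplus = 60900.5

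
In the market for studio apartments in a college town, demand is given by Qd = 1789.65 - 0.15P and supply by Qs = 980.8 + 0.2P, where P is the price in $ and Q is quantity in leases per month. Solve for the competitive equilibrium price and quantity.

Equating demand and supply, 1789.65 - 0.15P = 980.8 + 0.2P gives 0.35P = 808.85, so P* = 2311.
Substitute back: Q* = 1789.65 - 0.15(2311) = 1443.

P* = 2311, Q* = 1443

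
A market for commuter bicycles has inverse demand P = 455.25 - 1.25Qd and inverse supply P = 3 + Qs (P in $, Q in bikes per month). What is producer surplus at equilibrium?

Inverting to quantity form: Qd = 364.2 - 0.8P and Qs = -3 + P.
Equating demand and supply, 364.2 - 0.8P = -3 + P gives 1.8P = 367.2, so P* = 204.
Plugging P* into demand: Q* = 364.2 - 0.8(204) = 201.
Supply choke price (Qs = 0): P = 3. Producer surplus = ½ × (204 - 3) × 201 = 20200.5.

Producer surplus = 20200.5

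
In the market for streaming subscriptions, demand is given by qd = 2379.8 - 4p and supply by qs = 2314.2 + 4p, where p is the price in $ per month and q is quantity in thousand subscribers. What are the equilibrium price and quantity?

At equilibrium qd = qs, so 2379.8 - 4p = 2314.2 + 4p; collecting terms, 65.6 = 8p and p* = 8.2.
Then q* = 2379.8 - 4(8.2) = 2347.

p* = 8.2, q* = 2347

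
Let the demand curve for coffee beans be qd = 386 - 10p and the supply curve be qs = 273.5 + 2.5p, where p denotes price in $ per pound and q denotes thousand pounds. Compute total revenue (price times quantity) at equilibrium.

The market clears where 386 - 10p = 273.5 + 2.5p. Rearranging, 12.5p = 112.5, hence p* = 9.
Plugging p* into demand: q* = 386 - 10(9) = 296.
Total revenue = p* × q* = 9 × 296 = 2664.

Total revenue = 2664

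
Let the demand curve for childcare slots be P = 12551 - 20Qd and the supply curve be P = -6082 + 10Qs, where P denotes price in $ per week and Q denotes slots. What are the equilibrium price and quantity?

Inverting to quantity form: Qd = 627.55 - 0.05P and Qs = 608.2 + 0.1P.
At equilibrium Qd = Qs, so 627.55 - 0.05P = 608.2 + 0.1P; collecting terms, 19.35 = 0.15P and P* = 129.
Plugging P* into demand: Q* = 627.55 - 0.05(129) = 621.1.

P* = 129, Q* = 621.1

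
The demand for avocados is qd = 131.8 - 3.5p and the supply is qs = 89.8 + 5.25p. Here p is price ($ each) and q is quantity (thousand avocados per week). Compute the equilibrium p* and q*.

Equating demand and supply, 131.8 - 3.5p = 89.8 + 5.25p gives 8.75p = 42, so p* = 4.8.
Substitute back: q* = 131.8 - 3.5(4.8) = 115.

p* = 4.8, q* = 115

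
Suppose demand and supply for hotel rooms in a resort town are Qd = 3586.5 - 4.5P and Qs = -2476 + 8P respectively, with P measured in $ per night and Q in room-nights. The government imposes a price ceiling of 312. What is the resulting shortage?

With P fixed at 312, quantity demanded is 2182.5 and quantity supplied is 20.
Shortage = Qd - Qs = 2182.5 - 20 = 2162.5.

Shortage = 2162.5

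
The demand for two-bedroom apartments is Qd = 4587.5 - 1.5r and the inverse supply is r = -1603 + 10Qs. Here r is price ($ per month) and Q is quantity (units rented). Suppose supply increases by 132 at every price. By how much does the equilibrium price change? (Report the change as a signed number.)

Solving each curve for Q: Qs = 160.3 + 0.1r.
The market clears where 4587.5 - 1.5r = 160.3 + 0.1r. Rearranging, 1.6r = 4427.2, hence r* = 2767.
Substitute back: Q* = 4587.5 - 1.5(2767) = 437.
After the shift, supply is Qs = 292.3 + 0.1r.
Re-solving, 1.6r = 4295.2 gives r = 2684.5 and Q = 560.75.
Δr = 2684.5 - 2767 = -82.5.

Δr = -82.5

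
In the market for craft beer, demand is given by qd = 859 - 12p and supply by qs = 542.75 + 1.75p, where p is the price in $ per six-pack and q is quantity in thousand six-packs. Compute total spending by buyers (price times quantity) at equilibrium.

Total spending by buyers = 13409

Equating demand and supply, 859 - 12p = 542.75 + 1.75p gives 13.75p = 316.25, so p* = 23.
Plugging p* into demand: q* = 859 - 12(23) = 583.
Total spending by buyers = p* × q* = 23 × 583 = 13409.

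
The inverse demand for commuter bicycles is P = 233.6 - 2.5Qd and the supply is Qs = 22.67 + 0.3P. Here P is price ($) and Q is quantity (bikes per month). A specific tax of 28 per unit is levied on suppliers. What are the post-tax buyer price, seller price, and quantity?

P_b = 113.1, P_s = 85.1, Q = 48.2

Solving each curve for Q: Qd = 93.44 - 0.4P.
Suppliers keep P_s = P_b - 28 per unit, so supply in terms of the buyer price is Qs = 14.27 + 0.3P_b.
Set Qd = Qs: 93.44 - 0.4P_b = 14.27 + 0.3P_b, so 79.17 = 0.7P_b and P_b = 113.1.
Then P_s = 113.1 - 28 = 85.1 and Q = 93.44 - 0.4(113.1) = 48.2.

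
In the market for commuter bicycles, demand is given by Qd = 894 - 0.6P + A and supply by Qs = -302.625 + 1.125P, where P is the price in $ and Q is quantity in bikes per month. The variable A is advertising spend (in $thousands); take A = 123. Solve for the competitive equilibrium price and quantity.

With A = 123, demand is Qd = 1017 - 0.6P.
The market clears where 1017 - 0.6P = -302.625 + 1.125P. Rearranging, 1.725P = 1319.625, hence P* = 765.
From the demand curve, Q* = 1017 - 0.6(765) = 558.

P* = 765, Q* = 558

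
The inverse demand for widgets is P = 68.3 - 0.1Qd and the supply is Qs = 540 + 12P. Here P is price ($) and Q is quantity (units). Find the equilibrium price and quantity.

P* = 6.5, Q* = 618

In direct form, Qd = 683 - 10P.
At equilibrium Qd = Qs, so 683 - 10P = 540 + 12P; collecting terms, 143 = 22P and P* = 6.5.
Substitute back: Q* = 683 - 10(6.5) = 618.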